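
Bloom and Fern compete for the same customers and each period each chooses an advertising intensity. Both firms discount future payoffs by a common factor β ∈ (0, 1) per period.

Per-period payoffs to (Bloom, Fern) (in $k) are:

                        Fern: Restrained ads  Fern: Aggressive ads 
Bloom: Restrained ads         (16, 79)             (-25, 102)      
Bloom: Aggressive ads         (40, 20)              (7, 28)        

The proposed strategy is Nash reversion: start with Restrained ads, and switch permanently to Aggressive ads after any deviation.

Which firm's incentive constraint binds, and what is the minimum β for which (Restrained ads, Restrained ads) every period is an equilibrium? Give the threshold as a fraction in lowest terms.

Bloom's threshold: (40−16)/(40−7) = 8/11.
Fern's threshold: (102−79)/(102−28) = 23/74.
8/11 > 23/74, so Bloom binds and β* = 8/11.

Bloom; β ≥ 8/11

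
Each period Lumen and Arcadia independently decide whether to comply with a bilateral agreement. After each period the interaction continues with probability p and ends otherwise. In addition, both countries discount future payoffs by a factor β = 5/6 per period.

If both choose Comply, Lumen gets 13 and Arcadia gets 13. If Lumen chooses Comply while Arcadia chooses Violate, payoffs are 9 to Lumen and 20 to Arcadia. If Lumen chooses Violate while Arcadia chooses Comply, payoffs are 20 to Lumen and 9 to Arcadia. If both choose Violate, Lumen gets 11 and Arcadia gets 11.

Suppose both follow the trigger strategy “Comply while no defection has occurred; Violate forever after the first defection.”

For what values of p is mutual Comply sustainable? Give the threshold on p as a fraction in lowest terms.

With continuation probability p and discount β, the effective per-period discount factor is βp.
Grim-trigger IC: βp ≥ (20−13)/(20−11) = 7/9.
So p ≥ (7/9)/(5/6) = 14/15.

14/15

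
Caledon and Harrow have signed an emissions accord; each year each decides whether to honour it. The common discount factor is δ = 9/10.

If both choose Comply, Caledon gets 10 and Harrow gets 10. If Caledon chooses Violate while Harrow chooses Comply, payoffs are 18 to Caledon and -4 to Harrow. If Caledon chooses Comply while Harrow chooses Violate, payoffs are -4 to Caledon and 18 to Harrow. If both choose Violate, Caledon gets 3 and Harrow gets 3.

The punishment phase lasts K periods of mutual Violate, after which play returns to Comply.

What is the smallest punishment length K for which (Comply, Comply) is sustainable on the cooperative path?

2

Need Σ_{k=1}^{K} δ^k ≥ (18−10)/(10−3) = 1.1429 at δ = 9/10.
At K = 1 the sum is 0.9000 < 1.1429; at K = 2 it is 1.7100 ≥ 1.1429.
So the minimum punishment length is K = 2.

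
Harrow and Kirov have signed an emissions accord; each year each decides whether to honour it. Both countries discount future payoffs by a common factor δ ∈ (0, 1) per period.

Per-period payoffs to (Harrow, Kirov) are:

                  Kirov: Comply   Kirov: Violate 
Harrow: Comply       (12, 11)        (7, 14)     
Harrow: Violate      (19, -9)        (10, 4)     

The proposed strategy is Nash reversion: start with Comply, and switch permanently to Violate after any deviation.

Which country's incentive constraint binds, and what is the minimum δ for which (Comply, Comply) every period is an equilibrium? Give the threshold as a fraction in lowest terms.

Harrow; δ ≥ 7/9

For Harrow: deviation gain 19−12 = 7, per-period punishment loss 12−10 = 2. IC gives δ ≥ 7/9.
For Kirov: gain 3, loss 7 per period, so δ ≥ 3/10.
The tighter constraint is Harrow's, so cooperation needs δ ≥ 7/9.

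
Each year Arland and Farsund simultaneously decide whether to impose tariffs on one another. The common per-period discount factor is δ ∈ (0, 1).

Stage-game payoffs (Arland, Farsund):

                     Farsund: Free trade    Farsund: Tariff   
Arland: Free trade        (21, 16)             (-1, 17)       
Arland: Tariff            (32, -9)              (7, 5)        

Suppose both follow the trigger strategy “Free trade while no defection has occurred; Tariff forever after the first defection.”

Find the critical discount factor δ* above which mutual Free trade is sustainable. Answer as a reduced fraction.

11/25

For Arland: deviation gain 32−21 = 11, per-period punishment loss 21−7 = 14. IC gives δ ≥ 11/25.
For Farsund: gain 1, loss 11 per period, so δ ≥ 1/12.
The tighter constraint is Arland's, so cooperation needs δ ≥ 11/25.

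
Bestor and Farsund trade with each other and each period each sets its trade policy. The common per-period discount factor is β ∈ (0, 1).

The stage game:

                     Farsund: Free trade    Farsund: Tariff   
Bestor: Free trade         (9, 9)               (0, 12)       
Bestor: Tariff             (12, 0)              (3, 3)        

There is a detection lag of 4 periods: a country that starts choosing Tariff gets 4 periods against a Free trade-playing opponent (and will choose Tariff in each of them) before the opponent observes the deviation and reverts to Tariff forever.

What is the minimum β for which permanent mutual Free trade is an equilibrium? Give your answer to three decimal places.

Deviating for the 4 undetected periods gains 12−9 = 3 per period over cooperation, then loses 9−3 = 6 per period forever once punishment starts.
Gain: 3(1 + β + … + β^3); loss: 6·β^4/(1−β).
No profitable deviation ⇔ 3(1−β^4) ≤ 6·β^4, i.e. β^4 ≥ 3/(3+6) = 1/3.
Hence β ≥ (1/3)^(1/4) ≈ 0.760.

0.760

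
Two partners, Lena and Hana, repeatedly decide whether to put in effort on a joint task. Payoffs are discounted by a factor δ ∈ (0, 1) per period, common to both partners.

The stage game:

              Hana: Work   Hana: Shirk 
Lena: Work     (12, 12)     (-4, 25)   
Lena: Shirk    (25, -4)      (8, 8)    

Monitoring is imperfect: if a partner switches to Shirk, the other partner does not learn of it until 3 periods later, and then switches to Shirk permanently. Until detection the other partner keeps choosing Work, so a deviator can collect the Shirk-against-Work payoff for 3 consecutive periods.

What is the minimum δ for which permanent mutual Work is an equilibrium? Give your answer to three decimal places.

0.914

The best deviation is to choose Shirk for all 3 undetected periods, earning 25 each, then 8 forever once detected.
Deviation value: 25(1−δ^3)/(1−δ) + 8δ^3/(1−δ); cooperation value: 12/(1−δ).
IC: 12 ≥ 25(1−δ^3) + 8δ^3 = 25 − 17δ^3.
So δ^3 ≥ 13/17, giving δ ≥ (13/17)^(1/3) ≈ 0.914.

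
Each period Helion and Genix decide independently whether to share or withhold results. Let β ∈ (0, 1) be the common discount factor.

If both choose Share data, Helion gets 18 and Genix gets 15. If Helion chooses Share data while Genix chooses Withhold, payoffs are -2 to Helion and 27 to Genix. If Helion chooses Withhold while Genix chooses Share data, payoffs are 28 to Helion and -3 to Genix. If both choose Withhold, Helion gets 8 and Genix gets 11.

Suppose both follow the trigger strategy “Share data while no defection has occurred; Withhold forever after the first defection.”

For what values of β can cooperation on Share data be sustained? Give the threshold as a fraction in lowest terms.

Helion: cooperation gives 18 each period; deviation gives 28 once then 8 forever.
  18/(1−β) ≥ 28 + 8β/(1−β) ⇒ β ≥ 10/20 = 1/2.
Genix: cooperation gives 15 each period; deviation gives 27 once then 11 forever.
  β ≥ 12/16 = 3/4.
Both must hold, so the binding constraint is Genix's: β ≥ 3/4.

3/4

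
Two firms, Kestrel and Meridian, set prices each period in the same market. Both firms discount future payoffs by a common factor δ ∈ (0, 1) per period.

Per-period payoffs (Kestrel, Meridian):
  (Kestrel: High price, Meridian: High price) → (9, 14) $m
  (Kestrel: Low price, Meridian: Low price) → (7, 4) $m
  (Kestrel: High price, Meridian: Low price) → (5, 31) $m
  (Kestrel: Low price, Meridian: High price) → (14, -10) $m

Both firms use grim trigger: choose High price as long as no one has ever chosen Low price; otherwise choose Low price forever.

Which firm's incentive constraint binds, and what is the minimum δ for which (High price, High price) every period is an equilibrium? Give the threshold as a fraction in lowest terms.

Kestrel; δ ≥ 5/7

Kestrel: cooperation gives 9 each period; deviation gives 14 once then 7 forever.
  9/(1−δ) ≥ 14 + 7δ/(1−δ) ⇒ δ ≥ 5/7.
Meridian: cooperation gives 14 each period; deviation gives 31 once then 4 forever.
  δ ≥ 17/27.
Both must hold, so the binding constraint is Kestrel's: δ ≥ 5/7.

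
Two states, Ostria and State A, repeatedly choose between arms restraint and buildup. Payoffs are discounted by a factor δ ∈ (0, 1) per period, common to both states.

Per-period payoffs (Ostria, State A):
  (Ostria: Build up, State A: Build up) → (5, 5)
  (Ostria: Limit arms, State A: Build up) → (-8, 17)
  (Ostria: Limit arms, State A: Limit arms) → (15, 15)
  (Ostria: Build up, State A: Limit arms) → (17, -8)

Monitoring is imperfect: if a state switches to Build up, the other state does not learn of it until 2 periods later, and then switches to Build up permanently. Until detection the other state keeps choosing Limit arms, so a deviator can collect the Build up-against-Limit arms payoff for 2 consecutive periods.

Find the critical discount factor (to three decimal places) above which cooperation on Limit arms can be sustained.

0.408

A deviator earns 17 for 2 periods, then 5 forever; cooperating earns 15 forever. Multiplying the IC by (1−δ):
15 ≥ 17(1−δ^2) + 5δ^2, so 12·δ^2 ≥ 2 and δ^2 ≥ 1/6.
δ ≥ (1/6)^(1/2) ≈ 0.408.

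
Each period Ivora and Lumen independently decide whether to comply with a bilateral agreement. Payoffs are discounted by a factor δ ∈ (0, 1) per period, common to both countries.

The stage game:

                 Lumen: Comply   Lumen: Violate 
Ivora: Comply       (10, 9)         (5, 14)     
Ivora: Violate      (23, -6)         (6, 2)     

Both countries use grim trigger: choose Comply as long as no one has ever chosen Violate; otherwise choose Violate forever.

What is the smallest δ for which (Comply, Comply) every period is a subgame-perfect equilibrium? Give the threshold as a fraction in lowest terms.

13/17

Ivora: cooperation gives 10 each period; deviation gives 23 once then 6 forever.
  10/(1−δ) ≥ 23 + 6δ/(1−δ) ⇒ δ ≥ 13/17.
Lumen: cooperation gives 9 each period; deviation gives 14 once then 2 forever.
  δ ≥ 5/12.
Both must hold, so the binding constraint is Ivora's: δ ≥ 13/17.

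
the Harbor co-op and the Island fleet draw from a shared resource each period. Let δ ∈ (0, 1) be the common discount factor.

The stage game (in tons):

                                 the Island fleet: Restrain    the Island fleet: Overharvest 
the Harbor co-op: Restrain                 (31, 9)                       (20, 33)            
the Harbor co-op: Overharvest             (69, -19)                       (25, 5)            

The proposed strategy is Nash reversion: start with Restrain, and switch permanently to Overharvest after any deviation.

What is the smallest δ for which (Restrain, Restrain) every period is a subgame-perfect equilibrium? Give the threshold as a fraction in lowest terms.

the Harbor co-op's threshold: (69−31)/(69−25) = 19/22.
the Island fleet's threshold: (33−9)/(33−5) = 6/7.
19/22 > 6/7, so the Harbor co-op binds and δ* = 19/22.

19/22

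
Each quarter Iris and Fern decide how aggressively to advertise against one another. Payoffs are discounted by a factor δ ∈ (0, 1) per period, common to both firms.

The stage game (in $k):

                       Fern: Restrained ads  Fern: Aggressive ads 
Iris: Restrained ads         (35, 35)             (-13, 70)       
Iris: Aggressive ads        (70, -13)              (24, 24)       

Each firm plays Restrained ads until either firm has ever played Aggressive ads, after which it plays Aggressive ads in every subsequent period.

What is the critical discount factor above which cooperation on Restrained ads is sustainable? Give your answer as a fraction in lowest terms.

35/46

Cooperation forever yields 35 each period: 35/(1−δ).
Deviating yields 70 once, then 24 forever: 70 + 24δ/(1−δ).
No profitable deviation requires 35/(1−δ) ≥ 70 + 24δ/(1−δ).
Multiplying by (1−δ): 35 ≥ 70(1−δ) + 24δ = 70 − 46δ.
So 46δ ≥ 35, i.e. δ ≥ 35/46.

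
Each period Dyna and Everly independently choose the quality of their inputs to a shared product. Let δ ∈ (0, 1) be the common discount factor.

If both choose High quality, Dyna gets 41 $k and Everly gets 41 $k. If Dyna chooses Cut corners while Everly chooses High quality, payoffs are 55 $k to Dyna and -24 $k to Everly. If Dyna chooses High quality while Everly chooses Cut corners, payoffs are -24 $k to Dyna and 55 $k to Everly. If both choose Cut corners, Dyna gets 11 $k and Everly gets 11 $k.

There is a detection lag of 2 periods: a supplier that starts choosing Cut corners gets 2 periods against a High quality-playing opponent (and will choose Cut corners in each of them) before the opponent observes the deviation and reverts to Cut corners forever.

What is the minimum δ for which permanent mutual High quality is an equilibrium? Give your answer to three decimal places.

0.564

Deviating for the 2 undetected periods gains 55−41 = 14 per period over cooperation, then loses 41−11 = 30 per period forever once punishment starts.
Gain: 14(1 + δ + … + δ^1); loss: 30·δ^2/(1−δ).
No profitable deviation ⇔ 14(1−δ^2) ≤ 30·δ^2, i.e. δ^2 ≥ 14/(14+30) = 7/22.
Hence δ ≥ (7/22)^(1/2) ≈ 0.564.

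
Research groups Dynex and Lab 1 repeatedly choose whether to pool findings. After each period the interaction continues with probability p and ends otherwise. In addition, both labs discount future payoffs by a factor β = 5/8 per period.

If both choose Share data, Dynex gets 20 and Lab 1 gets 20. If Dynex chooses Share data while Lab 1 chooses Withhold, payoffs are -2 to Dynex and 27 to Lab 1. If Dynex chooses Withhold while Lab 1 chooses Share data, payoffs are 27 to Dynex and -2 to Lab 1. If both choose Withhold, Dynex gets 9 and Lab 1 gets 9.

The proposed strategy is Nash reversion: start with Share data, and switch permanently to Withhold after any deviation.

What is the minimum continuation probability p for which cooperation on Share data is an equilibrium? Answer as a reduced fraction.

28/45

Expected continuation weight on next period's payoff is β·p = 5/8·p, which plays the role of the discount factor.
Cooperation requires 5/8·p ≥ (27−20)/(27−9) = 7/18, hence p ≥ 28/45.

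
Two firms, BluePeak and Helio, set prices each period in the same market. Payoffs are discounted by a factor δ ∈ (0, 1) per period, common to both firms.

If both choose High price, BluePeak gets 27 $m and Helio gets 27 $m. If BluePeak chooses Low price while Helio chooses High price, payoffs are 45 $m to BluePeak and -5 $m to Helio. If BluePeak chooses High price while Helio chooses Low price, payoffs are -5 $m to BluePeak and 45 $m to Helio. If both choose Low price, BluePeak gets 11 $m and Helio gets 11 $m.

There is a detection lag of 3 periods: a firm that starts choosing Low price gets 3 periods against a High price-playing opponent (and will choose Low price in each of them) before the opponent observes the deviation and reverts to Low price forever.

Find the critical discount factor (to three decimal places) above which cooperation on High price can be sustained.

0.809

The best deviation is to choose Low price for all 3 undetected periods, earning 45 each, then 11 forever once detected.
Deviation value: 45(1−δ^3)/(1−δ) + 11δ^3/(1−δ); cooperation value: 27/(1−δ).
IC: 27 ≥ 45(1−δ^3) + 11δ^3 = 45 − 34δ^3.
So δ^3 ≥ 18/34 = 9/17, giving δ ≥ (9/17)^(1/3) ≈ 0.809.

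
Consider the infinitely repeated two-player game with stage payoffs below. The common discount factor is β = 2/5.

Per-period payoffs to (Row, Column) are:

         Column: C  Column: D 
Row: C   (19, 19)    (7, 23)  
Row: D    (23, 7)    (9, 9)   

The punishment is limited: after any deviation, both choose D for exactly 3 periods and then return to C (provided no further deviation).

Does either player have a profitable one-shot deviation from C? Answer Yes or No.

No

A one-shot deviation gives 23 now, then 9 for 3 periods, then back to 19.
Gain from deviating: (23−19) today; loss: (19−9) in each of the next 3 periods.
No-deviation condition: (19−9)(β+…+β^3) ≥ 23−19, i.e. β+…+β^3 ≥ 2/5.
At β = 2/5: β+…+β^3 = 0.6240 ≥ 0.4000.
So cooperation is sustainable.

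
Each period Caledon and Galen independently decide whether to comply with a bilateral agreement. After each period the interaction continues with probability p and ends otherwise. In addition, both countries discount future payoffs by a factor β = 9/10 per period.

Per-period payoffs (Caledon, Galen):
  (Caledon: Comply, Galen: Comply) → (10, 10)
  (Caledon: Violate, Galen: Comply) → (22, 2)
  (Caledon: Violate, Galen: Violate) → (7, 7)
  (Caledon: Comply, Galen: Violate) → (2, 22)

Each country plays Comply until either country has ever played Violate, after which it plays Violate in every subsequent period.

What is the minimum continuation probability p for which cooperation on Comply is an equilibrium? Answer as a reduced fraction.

With continuation probability p and discount β, the effective per-period discount factor is βp.
Grim-trigger IC: βp ≥ (22−10)/(22−7) = 4/5.
So p ≥ (4/5)/(9/10) = 8/9.

8/9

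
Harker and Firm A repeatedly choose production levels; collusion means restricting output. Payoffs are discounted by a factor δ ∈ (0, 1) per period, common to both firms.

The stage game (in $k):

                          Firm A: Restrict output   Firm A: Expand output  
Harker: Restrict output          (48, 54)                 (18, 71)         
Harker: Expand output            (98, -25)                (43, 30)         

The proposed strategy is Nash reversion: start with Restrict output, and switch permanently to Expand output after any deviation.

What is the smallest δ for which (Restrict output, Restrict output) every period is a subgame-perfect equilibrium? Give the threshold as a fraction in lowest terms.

10/11

Harker: cooperation gives 48 each period; deviation gives 98 once then 43 forever.
  48/(1−δ) ≥ 98 + 43δ/(1−δ) ⇒ δ ≥ 50/55 = 10/11.
Firm A: cooperation gives 54 each period; deviation gives 71 once then 30 forever.
  δ ≥ 17/41.
Both must hold, so the binding constraint is Harker's: δ ≥ 10/11.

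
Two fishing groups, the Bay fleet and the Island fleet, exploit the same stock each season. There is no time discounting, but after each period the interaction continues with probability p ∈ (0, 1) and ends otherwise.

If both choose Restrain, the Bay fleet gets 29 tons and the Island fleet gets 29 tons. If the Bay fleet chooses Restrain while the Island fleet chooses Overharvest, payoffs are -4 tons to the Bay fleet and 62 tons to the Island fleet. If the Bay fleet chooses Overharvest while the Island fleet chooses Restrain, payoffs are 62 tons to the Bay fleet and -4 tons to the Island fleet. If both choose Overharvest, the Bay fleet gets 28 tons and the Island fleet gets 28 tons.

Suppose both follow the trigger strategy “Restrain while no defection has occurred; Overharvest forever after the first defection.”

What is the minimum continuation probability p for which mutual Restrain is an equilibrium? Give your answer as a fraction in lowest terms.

33/34

Expected cooperation value is 29 + p·29 + p²·29 + … = 29/(1−p); deviation gives 62 + p·28/(1−p).
29 ≥ 62(1−p) + 28p ⇒ 34p ≥ 33 ⇒ p ≥ 33/34.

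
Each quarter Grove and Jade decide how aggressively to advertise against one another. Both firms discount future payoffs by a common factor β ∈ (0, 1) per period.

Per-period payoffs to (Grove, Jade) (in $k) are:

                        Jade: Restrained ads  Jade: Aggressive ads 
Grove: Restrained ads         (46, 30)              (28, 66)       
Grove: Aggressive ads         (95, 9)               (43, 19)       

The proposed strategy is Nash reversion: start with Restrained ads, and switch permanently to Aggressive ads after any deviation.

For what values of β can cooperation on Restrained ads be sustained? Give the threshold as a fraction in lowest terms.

49/52

Grove: cooperation gives 46 each period; deviation gives 95 once then 43 forever.
  46/(1−β) ≥ 95 + 43β/(1−β) ⇒ β ≥ 49/52.
Jade: cooperation gives 30 each period; deviation gives 66 once then 19 forever.
  β ≥ 36/47.
Both must hold, so the binding constraint is Grove's: β ≥ 49/52.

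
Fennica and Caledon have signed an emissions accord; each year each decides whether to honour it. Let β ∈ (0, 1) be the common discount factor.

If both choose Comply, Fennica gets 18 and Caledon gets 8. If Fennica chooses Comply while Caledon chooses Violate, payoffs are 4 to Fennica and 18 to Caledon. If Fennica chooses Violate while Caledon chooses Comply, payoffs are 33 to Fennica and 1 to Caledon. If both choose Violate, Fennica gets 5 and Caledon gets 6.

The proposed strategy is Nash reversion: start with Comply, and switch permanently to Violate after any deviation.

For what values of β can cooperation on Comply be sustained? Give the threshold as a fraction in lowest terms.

Fennica: cooperation gives 18 each period; deviation gives 33 once then 5 forever.
  18/(1−β) ≥ 33 + 5β/(1−β) ⇒ β ≥ 15/28.
Caledon: cooperation gives 8 each period; deviation gives 18 once then 6 forever.
  β ≥ 10/12 = 5/6.
Both must hold, so the binding constraint is Caledon's: β ≥ 5/6.

5/6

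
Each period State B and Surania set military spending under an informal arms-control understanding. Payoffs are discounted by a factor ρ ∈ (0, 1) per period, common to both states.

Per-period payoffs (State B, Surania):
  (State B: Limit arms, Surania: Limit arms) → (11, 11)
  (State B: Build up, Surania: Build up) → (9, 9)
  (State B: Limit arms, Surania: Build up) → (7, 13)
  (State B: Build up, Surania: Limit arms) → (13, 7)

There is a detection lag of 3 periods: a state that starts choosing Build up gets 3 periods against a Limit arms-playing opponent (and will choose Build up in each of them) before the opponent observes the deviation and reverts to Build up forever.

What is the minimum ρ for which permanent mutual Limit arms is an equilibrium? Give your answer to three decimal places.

0.794

The best deviation is to choose Build up for all 3 undetected periods, earning 13 each, then 9 forever once detected.
Deviation value: 13(1−ρ^3)/(1−ρ) + 9ρ^3/(1−ρ); cooperation value: 11/(1−ρ).
IC: 11 ≥ 13(1−ρ^3) + 9ρ^3 = 13 − 4ρ^3.
So ρ^3 ≥ 2/4 = 1/2, giving ρ ≥ (1/2)^(1/3) ≈ 0.794.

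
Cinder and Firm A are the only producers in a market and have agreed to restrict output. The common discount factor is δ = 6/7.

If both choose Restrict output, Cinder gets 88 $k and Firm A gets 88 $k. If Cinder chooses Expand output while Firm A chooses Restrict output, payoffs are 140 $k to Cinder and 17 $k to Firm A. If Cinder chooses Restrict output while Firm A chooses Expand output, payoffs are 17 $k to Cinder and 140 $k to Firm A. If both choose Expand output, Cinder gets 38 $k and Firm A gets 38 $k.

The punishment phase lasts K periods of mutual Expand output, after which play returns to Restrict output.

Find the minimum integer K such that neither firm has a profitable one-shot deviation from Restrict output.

2

Need Σ_{k=1}^{K} δ^k ≥ (140−88)/(88−38) = 1.0400 at δ = 6/7.
At K = 1 the sum is 0.8571 < 1.0400; at K = 2 it is 1.5918 ≥ 1.0400.
So the minimum punishment length is K = 2.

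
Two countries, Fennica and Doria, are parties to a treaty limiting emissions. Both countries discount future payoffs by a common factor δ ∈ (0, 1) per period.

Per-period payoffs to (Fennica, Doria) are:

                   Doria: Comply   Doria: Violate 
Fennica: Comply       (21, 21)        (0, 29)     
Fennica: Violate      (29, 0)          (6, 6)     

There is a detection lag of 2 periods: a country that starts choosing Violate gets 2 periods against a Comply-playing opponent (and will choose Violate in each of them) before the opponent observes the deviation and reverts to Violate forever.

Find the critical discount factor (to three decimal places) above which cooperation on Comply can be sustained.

0.590

A deviator earns 29 for 2 periods, then 6 forever; cooperating earns 21 forever. Multiplying the IC by (1−δ):
21 ≥ 29(1−δ^2) + 6δ^2, so 23·δ^2 ≥ 8 and δ^2 ≥ 8/23.
δ ≥ (8/23)^(1/2) ≈ 0.590.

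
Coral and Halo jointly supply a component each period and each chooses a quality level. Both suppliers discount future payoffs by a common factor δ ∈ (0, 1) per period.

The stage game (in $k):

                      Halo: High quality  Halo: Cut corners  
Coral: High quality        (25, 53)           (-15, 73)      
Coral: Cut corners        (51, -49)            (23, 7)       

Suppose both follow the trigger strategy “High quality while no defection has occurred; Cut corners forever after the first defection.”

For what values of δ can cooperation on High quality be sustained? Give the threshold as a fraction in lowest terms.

13/14

For Coral: deviation gain 51−25 = 26, per-period punishment loss 25−23 = 2. IC gives δ ≥ 26/28 = 13/14.
For Halo: gain 20, loss 46 per period, so δ ≥ 20/66 = 10/33.
The tighter constraint is Coral's, so cooperation needs δ ≥ 13/14.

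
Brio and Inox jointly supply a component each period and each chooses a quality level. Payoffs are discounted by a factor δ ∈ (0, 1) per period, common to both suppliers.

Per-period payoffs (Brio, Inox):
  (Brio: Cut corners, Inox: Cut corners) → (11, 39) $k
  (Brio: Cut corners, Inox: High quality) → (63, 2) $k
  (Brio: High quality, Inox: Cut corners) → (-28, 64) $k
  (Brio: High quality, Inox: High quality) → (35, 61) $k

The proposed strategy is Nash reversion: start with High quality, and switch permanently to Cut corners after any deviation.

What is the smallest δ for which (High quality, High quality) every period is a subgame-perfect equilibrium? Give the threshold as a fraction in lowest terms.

7/13

Brio: cooperation gives 35 each period; deviation gives 63 once then 11 forever.
  35/(1−δ) ≥ 63 + 11δ/(1−δ) ⇒ δ ≥ 28/52 = 7/13.
Inox: cooperation gives 61 each period; deviation gives 64 once then 39 forever.
  δ ≥ 3/25.
Both must hold, so the binding constraint is Brio's: δ ≥ 7/13.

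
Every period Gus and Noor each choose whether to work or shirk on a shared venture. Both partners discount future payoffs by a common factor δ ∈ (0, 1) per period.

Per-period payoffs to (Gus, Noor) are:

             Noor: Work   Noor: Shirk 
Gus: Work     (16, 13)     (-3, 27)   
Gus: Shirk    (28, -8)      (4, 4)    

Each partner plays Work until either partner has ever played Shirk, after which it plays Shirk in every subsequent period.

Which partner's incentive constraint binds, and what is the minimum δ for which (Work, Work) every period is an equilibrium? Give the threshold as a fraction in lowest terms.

Noor; δ ≥ 14/23

For Gus: deviation gain 28−16 = 12, per-period punishment loss 16−4 = 12. IC gives δ ≥ 12/24 = 1/2.
For Noor: gain 14, loss 9 per period, so δ ≥ 14/23.
The tighter constraint is Noor's, so cooperation needs δ ≥ 14/23.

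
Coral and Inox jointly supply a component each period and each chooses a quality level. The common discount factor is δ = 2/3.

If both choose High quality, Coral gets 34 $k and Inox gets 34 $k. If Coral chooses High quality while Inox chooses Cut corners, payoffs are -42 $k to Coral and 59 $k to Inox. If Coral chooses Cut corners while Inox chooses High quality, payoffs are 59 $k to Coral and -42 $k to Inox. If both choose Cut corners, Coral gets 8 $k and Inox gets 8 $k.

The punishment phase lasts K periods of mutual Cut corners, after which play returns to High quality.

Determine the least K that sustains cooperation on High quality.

IC: δ(1−δ^K)/(1−δ) ≥ (59−34)/(34−8) = 25/26.
With δ = 2/3: need 1 − δ^K ≥ 25/26·(1−2/3)/(2/3), i.e. δ^K ≤ 0.5192.
Since (2/3)^1 = 0.6667 and (2/3)^2 = 0.4444, the smallest such K is 2.

2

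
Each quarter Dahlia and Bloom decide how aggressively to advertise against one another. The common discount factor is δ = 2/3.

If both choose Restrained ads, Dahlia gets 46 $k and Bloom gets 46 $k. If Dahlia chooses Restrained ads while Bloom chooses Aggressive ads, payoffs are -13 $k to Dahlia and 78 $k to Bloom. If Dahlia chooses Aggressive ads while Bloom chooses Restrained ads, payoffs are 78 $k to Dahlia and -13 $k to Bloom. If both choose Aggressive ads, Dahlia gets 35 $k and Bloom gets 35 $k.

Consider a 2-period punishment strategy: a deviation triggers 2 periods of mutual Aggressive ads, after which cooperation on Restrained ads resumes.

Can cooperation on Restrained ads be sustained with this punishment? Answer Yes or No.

No

Comparing payoff streams over the 3 periods until play realigns: cooperate → 46(1+δ+…+δ^2); deviate → 78 + 35(δ+…+δ^2).
Cooperation is sustained iff (46−35)(δ+…+δ^2) ≥ 78−46.
δ+…+δ^2 = 2/3·(1−(2/3)^2)/(1−2/3) = 1.1111, and (78−46)/(46−35) = 2.9091.
1.1111 < 2.9091, so cooperation is not sustainable.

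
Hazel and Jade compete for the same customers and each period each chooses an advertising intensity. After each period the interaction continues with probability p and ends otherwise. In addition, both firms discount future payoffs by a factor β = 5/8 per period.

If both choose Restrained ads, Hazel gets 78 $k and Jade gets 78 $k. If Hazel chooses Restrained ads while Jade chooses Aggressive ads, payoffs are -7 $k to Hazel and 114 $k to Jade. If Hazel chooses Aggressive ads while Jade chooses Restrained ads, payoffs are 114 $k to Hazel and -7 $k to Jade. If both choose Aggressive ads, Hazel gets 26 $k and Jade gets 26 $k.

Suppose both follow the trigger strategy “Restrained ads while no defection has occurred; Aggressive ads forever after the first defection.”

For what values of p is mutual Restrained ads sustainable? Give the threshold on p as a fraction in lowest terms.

36/55

With continuation probability p and discount β, the effective per-period discount factor is βp.
Grim-trigger IC: βp ≥ (114−78)/(114−26) = 9/22.
So p ≥ (9/22)/(5/8) = 36/55.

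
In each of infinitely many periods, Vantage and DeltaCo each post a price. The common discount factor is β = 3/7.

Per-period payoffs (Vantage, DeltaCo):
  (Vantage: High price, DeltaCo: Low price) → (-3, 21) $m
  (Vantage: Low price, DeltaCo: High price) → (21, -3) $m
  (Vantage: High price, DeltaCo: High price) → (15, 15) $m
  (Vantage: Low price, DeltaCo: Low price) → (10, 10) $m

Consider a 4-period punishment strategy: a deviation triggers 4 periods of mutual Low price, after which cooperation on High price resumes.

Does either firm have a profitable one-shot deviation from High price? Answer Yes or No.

A one-shot deviation gives 21 now, then 10 for 4 periods, then back to 15.
Gain from deviating: (21−15) today; loss: (15−10) in each of the next 4 periods.
No-deviation condition: (15−10)(β+…+β^4) ≥ 21−15, i.e. β+…+β^4 ≥ 6/5.
At β = 3/7: β+…+β^4 = 0.7247 < 1.2000.
So cooperation is not sustainable.

Yes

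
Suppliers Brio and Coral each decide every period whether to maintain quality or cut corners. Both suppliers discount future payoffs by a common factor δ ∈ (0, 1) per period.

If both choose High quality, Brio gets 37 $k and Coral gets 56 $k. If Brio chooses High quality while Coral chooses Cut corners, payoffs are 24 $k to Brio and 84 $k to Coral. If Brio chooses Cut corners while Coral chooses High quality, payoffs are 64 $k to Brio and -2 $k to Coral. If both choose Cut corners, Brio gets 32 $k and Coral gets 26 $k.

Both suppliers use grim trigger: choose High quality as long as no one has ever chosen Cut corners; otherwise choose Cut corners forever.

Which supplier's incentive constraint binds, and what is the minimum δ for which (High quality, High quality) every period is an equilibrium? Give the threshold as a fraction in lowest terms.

Brio; δ ≥ 27/32

Brio: cooperation gives 37 each period; deviation gives 64 once then 32 forever.
  37/(1−δ) ≥ 64 + 32δ/(1−δ) ⇒ δ ≥ 27/32.
Coral: cooperation gives 56 each period; deviation gives 84 once then 26 forever.
  δ ≥ 28/58 = 14/29.
Both must hold, so the binding constraint is Brio's: δ ≥ 27/32.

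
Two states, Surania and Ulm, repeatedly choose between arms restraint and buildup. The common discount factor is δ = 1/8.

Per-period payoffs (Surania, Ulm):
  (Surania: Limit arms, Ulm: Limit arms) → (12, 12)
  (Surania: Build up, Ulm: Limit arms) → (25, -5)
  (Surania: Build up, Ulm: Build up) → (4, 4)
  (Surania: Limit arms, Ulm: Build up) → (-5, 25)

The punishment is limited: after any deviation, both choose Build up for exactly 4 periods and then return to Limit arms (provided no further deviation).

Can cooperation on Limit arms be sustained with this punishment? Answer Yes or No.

Comparing payoff streams over the 5 periods until play realigns: cooperate → 12(1+δ+…+δ^4); deviate → 25 + 4(δ+…+δ^4).
Cooperation is sustained iff (12−4)(δ+…+δ^4) ≥ 25−12.
δ+…+δ^4 = 1/8·(1−(1/8)^4)/(1−1/8) = 0.1428, and (25−12)/(12−4) = 1.6250.
0.1428 < 1.6250, so cooperation is not sustainable.

No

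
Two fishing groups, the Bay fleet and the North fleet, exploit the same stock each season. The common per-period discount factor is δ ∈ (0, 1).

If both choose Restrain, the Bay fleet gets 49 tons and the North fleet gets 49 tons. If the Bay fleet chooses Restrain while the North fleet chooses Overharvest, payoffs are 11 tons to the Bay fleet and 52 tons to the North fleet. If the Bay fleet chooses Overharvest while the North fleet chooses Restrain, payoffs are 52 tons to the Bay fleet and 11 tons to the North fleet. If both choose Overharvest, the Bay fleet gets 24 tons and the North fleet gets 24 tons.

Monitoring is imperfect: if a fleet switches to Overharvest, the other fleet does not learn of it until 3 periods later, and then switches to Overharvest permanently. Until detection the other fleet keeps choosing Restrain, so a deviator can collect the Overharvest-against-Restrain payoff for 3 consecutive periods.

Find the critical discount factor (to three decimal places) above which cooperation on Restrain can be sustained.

A deviator earns 52 for 3 periods, then 24 forever; cooperating earns 49 forever. Multiplying the IC by (1−δ):
49 ≥ 52(1−δ^3) + 24δ^3, so 28·δ^3 ≥ 3 and δ^3 ≥ 3/28.
δ ≥ (3/28)^(1/3) ≈ 0.475.

0.475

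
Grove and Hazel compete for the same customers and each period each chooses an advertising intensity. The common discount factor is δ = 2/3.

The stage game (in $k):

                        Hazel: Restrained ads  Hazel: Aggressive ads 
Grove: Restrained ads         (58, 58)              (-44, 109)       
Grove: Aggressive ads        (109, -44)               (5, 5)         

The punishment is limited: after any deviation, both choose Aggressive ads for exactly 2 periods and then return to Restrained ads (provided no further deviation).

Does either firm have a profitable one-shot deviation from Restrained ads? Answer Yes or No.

IC: δ+…+δ^2 ≥ (109−58)/(58−5) = 51/53.
At δ = 2/3: partial sum = 1.1111 ≥ 0.9623. Cooperation sustainable.

No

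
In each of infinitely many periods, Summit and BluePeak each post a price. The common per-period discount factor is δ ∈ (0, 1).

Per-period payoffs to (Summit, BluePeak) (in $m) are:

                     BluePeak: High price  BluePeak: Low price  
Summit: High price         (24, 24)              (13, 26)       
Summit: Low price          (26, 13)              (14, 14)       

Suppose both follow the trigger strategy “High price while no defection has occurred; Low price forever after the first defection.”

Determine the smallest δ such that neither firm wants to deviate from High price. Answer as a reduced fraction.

24/(1−δ) ≥ 26 + 14δ/(1−δ)
24 ≥ 26 − 12δ
δ ≥ 2/12 = 1/6.

1/6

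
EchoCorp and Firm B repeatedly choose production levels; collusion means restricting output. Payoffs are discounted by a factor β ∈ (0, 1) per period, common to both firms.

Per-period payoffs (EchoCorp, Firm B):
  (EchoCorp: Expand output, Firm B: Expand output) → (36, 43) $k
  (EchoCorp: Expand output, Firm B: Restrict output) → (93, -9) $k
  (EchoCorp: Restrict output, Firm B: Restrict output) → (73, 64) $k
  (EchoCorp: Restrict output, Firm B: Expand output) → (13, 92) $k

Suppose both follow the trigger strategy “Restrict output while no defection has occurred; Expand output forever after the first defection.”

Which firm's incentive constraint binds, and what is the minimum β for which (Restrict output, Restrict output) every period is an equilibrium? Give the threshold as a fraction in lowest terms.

For EchoCorp: deviation gain 93−73 = 20, per-period punishment loss 73−36 = 37. IC gives β ≥ 20/57.
For Firm B: gain 28, loss 21 per period, so β ≥ 28/49 = 4/7.
The tighter constraint is Firm B's, so cooperation needs β ≥ 4/7.

Firm B; β ≥ 4/7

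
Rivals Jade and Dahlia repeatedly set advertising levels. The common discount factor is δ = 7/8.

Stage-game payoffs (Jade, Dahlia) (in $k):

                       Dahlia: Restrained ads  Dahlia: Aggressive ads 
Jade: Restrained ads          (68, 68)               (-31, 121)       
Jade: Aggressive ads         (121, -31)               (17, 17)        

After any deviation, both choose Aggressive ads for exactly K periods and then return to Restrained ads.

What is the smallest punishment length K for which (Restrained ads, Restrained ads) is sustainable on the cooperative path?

No profitable deviation requires (68−17)(δ+…+δ^K) ≥ 121−68, i.e. δ+…+δ^K ≥ 53/51 ≈ 1.0392.
With δ = 7/8, the partial sums are K=1: 0.8750, K=2: 1.6406.
K = 2 is the first length at which the sum reaches 1.0392.

2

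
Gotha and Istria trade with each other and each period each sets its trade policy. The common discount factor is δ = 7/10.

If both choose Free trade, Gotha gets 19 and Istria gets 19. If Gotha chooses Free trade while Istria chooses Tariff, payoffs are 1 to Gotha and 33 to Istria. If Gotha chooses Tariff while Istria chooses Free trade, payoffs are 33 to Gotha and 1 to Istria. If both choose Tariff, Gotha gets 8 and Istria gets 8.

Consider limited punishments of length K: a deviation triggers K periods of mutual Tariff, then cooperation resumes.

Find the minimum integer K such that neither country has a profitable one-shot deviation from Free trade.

3

Need Σ_{k=1}^{K} δ^k ≥ (33−19)/(19−8) = 1.2727 at δ = 7/10.
At K = 2 the sum is 1.1900 < 1.2727; at K = 3 it is 1.5330 ≥ 1.2727.
So the minimum punishment length is K = 3.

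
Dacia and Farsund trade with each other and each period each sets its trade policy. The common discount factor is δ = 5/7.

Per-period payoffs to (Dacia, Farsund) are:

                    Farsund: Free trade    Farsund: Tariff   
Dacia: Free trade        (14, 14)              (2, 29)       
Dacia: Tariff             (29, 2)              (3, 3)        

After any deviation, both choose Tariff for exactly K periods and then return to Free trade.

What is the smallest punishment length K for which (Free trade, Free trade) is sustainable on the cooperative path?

No profitable deviation requires (14−3)(δ+…+δ^K) ≥ 29−14, i.e. δ+…+δ^K ≥ 15/11 ≈ 1.3636.
With δ = 5/7, the partial sums are K=1: 0.7143, K=2: 1.2245, K=3: 1.5889.
K = 3 is the first length at which the sum reaches 1.3636.

3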